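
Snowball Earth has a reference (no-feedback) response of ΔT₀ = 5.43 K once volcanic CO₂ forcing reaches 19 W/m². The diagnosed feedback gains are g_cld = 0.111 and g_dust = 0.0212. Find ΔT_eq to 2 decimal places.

Total gain g = 0.111 + 0.0212 = 0.1322.
Amplification A = 1/(1 − 0.1322) = 1.152.
ΔT = 5.43 × 1.152 = 6.26 K.

6.26 K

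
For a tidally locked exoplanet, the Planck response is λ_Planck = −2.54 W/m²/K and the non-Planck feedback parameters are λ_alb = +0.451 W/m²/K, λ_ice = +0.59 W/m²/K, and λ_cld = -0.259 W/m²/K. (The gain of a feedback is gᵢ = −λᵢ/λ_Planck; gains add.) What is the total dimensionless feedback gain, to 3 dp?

Convert to gains: g_alb = 0.451/2.54 = 0.1776; g_ice = 0.59/2.54 = 0.2323; g_cld = -0.259/2.54 = -0.102.
Total gain g = 0.3079.

0.308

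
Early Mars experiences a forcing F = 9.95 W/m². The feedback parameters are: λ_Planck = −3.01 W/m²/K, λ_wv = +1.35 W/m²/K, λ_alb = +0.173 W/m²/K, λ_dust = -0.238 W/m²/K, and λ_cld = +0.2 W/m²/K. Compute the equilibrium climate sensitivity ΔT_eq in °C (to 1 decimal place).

6.5 °C

Net feedback parameter λ = (−3.01) + (+1.35) + (+0.173) + (-0.238) + (+0.2) = -1.525 W/m²/K.
ΔT = −F/λ = −9.95/(-1.525) = 6.5 °C.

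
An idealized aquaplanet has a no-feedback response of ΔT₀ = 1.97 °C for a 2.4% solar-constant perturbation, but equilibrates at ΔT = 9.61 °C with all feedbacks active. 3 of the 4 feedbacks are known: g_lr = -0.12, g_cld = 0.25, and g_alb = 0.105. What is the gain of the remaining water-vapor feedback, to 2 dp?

Amplification A = ΔT/ΔT₀ = 9.61/1.97 = 4.878.
Total gain g = 1 − 1/A = 1 − 1/4.878 = 0.795.
Known gains sum to -0.12 + 0.25 + 0.105 = 0.235.
g_wv = 0.795 − 0.235 = 0.56.

0.56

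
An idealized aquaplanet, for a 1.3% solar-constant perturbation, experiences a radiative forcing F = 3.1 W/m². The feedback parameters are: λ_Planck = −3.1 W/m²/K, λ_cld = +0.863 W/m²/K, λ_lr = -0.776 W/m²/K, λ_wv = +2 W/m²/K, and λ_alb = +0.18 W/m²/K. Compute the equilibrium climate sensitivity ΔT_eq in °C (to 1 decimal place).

3.7 °C

Net feedback parameter λ = (−3.1) + (+0.863) + (-0.776) + (+2) + (+0.18) = -0.833 W/m²/K.
ΔT = −F/λ = −3.1/(-0.833) = 3.7 °C.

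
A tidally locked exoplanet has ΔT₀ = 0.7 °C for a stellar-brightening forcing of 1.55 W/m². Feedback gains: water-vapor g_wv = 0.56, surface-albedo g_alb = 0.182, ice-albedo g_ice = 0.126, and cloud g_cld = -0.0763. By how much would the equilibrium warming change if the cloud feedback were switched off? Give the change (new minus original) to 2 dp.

Original: g = 0.7917, ΔT = 0.7/(1−0.7917) = 3.3605 °C.
Without cloud: g' = 0.868, ΔT' = 0.7/(1−0.868) = 5.3030 °C.
Change = 5.3030 − 3.3605 = 1.94 °C.

1.94 °C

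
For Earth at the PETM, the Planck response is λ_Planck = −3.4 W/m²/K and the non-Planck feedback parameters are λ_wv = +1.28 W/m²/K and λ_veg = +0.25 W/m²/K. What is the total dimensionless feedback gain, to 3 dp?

Convert to gains: g_wv = 1.28/3.4 = 0.3765; g_veg = 0.25/3.4 = 0.07353.
Total gain g = 0.45003.

0.450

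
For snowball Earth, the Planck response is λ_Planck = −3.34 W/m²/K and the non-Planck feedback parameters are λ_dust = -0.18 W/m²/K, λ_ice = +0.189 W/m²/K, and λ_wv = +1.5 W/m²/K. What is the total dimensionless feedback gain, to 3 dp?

Convert to gains: g_dust = -0.18/3.34 = -0.05389; g_ice = 0.189/3.34 = 0.05659; g_wv = 1.5/3.34 = 0.4491.
Total gain g = 0.4518.

0.452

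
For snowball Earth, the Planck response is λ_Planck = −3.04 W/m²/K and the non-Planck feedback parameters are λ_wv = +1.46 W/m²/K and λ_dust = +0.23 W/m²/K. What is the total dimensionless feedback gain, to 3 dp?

Convert to gains: g_wv = 1.46/3.04 = 0.4803; g_dust = 0.23/3.04 = 0.07566.
Total gain g = 0.55596.

0.556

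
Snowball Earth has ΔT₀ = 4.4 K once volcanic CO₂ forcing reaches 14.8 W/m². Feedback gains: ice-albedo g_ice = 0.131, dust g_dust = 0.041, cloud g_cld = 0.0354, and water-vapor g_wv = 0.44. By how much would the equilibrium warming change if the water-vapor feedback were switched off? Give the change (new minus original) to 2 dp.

-6.93 K

Original: g = 0.6474, ΔT = 4.4/(1−0.6474) = 12.4787 K.
Without water-vapor: g' = 0.2074, ΔT' = 4.4/(1−0.2074) = 5.5513 K.
Change = 5.5513 − 12.4787 = -6.93 K.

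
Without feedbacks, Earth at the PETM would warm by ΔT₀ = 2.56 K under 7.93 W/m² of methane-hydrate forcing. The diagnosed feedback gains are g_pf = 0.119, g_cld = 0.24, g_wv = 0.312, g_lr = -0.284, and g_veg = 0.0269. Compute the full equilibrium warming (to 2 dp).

Total gain g = 0.119 + 0.24 + 0.312 − 0.284 + 0.0269 = 0.4139.
Amplification A = 1/(1 − 0.4139) = 1.706.
ΔT = 2.56 × 1.706 = 4.37 K.

4.37 K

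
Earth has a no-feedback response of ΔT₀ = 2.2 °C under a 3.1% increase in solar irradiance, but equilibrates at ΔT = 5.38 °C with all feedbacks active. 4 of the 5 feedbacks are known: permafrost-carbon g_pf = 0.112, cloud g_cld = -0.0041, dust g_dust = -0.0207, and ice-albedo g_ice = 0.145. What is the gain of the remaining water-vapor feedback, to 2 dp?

Amplification A = ΔT/ΔT₀ = 5.38/2.2 = 2.445.
Total gain g = 1 − 1/A = 1 − 1/2.445 = 0.591.
Known gains sum to 0.112 − 0.0041 − 0.0207 + 0.145 = 0.2322.
g_wv = 0.591 − 0.2322 = 0.36.

0.36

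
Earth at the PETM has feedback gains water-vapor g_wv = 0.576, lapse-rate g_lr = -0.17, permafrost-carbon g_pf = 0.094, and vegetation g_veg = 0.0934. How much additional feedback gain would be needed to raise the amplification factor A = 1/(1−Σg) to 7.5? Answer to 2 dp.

0.27

Current total gain = 0.5934.
Target gain for A = 7.5: g* = 1 − 1/7.5 = 0.8667.
Additional gain needed = 0.8667 − 0.5934 = 0.27.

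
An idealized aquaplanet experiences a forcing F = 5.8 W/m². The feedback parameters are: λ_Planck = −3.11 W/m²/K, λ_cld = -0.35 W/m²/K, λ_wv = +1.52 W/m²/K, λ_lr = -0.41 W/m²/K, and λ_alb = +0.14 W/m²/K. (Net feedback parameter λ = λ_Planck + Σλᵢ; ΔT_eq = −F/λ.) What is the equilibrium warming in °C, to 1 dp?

2.6 °C

Net feedback parameter λ = (−3.11) + (-0.35) + (+1.52) + (-0.41) + (+0.14) = -2.21 W/m²/K.
ΔT = −F/λ = −5.8/(-2.21) = 2.6 °C.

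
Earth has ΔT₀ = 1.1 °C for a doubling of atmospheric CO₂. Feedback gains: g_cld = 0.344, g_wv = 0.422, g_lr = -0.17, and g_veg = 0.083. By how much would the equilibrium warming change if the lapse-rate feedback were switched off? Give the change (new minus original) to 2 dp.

Original: g = 0.679, ΔT = 1.1/(1−0.679) = 3.4268 °C.
Without lapse-rate: g' = 0.849, ΔT' = 1.1/(1−0.849) = 7.2848 °C.
Change = 7.2848 − 3.4268 = 3.86 °C.

3.86 °C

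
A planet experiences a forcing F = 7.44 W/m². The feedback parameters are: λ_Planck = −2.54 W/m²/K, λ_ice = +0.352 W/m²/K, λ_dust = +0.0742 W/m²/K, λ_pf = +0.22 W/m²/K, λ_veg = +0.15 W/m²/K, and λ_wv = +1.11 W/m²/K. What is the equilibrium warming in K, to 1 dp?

11.7 K

Net feedback parameter λ = (−2.54) + (+0.352) + (+0.0742) + (+0.22) + (+0.15) + (+1.11) = -0.6338 W/m²/K.
ΔT = −F/λ = −7.44/(-0.6338) = 11.7 K.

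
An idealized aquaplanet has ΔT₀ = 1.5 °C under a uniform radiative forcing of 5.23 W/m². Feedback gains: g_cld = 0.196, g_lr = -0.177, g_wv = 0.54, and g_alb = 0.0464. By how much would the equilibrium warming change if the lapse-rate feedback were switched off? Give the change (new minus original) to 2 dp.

3.09 °C

Original: g = 0.6054, ΔT = 1.5/(1−0.6054) = 3.8013 °C.
Without lapse-rate: g' = 0.7824, ΔT' = 1.5/(1−0.7824) = 6.8934 °C.
Change = 6.8934 − 3.8013 = 3.09 °C.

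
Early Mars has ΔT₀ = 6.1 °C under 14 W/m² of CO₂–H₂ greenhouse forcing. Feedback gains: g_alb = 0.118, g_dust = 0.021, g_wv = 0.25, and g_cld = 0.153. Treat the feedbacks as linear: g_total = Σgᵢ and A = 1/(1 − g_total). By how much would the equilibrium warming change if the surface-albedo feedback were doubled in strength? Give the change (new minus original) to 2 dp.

4.62 °C

Original: g = 0.542, ΔT = 6.1/(1−0.542) = 13.3188 °C.
With doubled surface-albedo: g' = 0.66, ΔT' = 6.1/(1−0.66) = 17.9412 °C.
Change = 17.9412 − 13.3188 = 4.62 °C.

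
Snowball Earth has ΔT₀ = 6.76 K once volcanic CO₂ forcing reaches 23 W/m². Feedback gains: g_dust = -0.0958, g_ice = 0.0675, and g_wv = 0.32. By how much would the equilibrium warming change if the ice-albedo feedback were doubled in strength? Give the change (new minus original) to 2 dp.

Original: g = 0.2917, ΔT = 6.76/(1−0.2917) = 9.5440 K.
With doubled ice-albedo: g' = 0.3592, ΔT' = 6.76/(1−0.3592) = 10.5493 K.
Change = 10.5493 − 9.5440 = 1.01 K.

1.01 K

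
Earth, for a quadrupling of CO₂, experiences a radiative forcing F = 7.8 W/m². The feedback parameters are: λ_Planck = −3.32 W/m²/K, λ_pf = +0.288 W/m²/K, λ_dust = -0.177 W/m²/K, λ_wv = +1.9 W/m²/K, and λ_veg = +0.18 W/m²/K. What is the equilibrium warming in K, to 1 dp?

Net feedback parameter λ = (−3.32) + (+0.288) + (-0.177) + (+1.9) + (+0.18) = -1.129 W/m²/K.
ΔT = −F/λ = −7.8/(-1.129) = 6.9 K.

6.9 K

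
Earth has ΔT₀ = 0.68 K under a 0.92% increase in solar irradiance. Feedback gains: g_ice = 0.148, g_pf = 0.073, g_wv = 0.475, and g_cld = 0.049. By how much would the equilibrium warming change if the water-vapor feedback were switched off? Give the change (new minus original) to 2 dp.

Original: g = 0.745, ΔT = 0.68/(1−0.745) = 2.6667 K.
Without water-vapor: g' = 0.27, ΔT' = 0.68/(1−0.27) = 0.9315 K.
Change = 0.9315 − 2.6667 = -1.74 K.

-1.74 K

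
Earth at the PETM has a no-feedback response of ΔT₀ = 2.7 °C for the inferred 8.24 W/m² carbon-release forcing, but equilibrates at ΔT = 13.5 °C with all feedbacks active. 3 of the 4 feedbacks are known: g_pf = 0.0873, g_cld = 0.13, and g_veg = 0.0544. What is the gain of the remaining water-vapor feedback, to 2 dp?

0.53

Amplification A = ΔT/ΔT₀ = 13.5/2.7 = 5.
Total gain g = 1 − 1/A = 1 − 1/5 = 0.8.
Known gains sum to 0.0873 + 0.13 + 0.0544 = 0.2717.
g_wv = 0.8 − 0.2717 = 0.53.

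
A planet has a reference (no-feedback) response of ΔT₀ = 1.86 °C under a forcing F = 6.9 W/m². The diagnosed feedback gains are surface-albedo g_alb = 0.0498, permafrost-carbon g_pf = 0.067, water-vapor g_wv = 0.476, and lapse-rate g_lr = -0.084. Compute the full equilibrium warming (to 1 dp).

3.8 °C

Total gain g = 0.0498 + 0.067 + 0.476 − 0.084 = 0.5088.
Amplification A = 1/(1 − 0.5088) = 2.036.
ΔT = 1.86 × 2.036 = 3.8 °C.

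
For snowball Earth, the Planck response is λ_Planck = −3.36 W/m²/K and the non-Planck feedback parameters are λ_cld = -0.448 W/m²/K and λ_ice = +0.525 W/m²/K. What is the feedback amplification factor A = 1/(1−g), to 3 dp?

Convert to gains: g_cld = -0.448/3.36 = -0.1333; g_ice = 0.525/3.36 = 0.1562.
Total gain g = 0.0229.
A = 1/(1 − 0.0229) = 1.023.

1.023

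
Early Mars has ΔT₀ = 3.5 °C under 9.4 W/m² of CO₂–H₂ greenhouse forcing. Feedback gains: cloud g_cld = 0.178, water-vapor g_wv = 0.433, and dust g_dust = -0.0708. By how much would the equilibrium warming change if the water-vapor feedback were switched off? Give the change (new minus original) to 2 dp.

-3.69 °C

Original: g = 0.5402, ΔT = 3.5/(1−0.5402) = 7.6120 °C.
Without water-vapor: g' = 0.1072, ΔT' = 3.5/(1−0.1072) = 3.9203 °C.
Change = 3.9203 − 7.6120 = -3.69 °C.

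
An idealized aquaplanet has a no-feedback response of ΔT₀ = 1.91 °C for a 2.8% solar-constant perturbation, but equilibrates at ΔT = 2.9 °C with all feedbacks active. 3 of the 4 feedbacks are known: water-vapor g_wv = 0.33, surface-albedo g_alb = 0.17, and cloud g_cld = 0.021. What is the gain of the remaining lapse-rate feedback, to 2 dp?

-0.18

Amplification A = ΔT/ΔT₀ = 2.9/1.91 = 1.518.
Total gain g = 1 − 1/A = 1 − 1/1.518 = 0.3412.
Known gains sum to 0.33 + 0.17 + 0.021 = 0.521.
g_lr = 0.3412 − 0.521 = -0.18.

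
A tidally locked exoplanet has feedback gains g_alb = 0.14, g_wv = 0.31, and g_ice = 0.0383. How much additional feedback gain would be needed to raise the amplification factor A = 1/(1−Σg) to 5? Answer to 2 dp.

Current total gain = 0.4883.
Target gain for A = 5: g* = 1 − 1/5 = 0.8.
Additional gain needed = 0.8 − 0.4883 = 0.31.

0.31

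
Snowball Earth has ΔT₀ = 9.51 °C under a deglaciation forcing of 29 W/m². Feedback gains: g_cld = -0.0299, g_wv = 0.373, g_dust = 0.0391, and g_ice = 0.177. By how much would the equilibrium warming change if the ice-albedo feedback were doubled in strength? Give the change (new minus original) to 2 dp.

Original: g = 0.5592, ΔT = 9.51/(1−0.5592) = 21.5744 °C.
With doubled ice-albedo: g' = 0.7362, ΔT' = 9.51/(1−0.7362) = 36.0500 °C.
Change = 36.0500 − 21.5744 = 14.48 °C.

14.48 °C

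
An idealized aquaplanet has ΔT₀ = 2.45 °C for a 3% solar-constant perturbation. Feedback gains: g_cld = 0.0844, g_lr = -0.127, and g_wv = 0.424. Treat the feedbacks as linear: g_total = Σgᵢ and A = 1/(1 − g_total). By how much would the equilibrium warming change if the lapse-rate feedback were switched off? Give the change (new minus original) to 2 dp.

1.02 °C

Original: g = 0.3814, ΔT = 2.45/(1−0.3814) = 3.9606 °C.
Without lapse-rate: g' = 0.5084, ΔT' = 2.45/(1−0.5084) = 4.9837 °C.
Change = 4.9837 − 3.9606 = 1.02 °C.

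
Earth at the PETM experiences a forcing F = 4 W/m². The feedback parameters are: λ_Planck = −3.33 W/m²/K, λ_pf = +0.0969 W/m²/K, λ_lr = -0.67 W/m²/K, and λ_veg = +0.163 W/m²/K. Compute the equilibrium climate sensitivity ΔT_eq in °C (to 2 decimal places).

1.07 °C

Net feedback parameter λ = (−3.33) + (+0.0969) + (-0.67) + (+0.163) = -3.7401 W/m²/K.
ΔT = −F/λ = −4/(-3.7401) = 1.07 °C.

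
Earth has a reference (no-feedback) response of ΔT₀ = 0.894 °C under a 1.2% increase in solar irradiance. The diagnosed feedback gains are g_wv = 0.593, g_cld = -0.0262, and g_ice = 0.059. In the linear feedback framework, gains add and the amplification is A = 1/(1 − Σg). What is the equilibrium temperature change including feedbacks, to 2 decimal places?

2.39 °C

Total gain g = 0.593 − 0.0262 + 0.059 = 0.6258.
Amplification A = 1/(1 − 0.6258) = 2.672.
ΔT = 0.894 × 2.672 = 2.39 °C.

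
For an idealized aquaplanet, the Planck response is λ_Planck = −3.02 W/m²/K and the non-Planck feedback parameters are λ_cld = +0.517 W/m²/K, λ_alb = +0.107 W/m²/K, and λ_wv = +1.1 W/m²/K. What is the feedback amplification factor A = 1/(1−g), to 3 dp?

Convert to gains: g_cld = 0.517/3.02 = 0.1712; g_alb = 0.107/3.02 = 0.03543; g_wv = 1.1/3.02 = 0.3642.
Total gain g = 0.57083.
A = 1/(1 − 0.57083) = 2.330.

2.330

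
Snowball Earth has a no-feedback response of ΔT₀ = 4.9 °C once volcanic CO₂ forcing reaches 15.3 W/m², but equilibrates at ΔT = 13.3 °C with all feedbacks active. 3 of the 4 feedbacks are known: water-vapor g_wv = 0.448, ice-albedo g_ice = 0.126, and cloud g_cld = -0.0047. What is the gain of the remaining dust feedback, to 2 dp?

0.06

Amplification A = ΔT/ΔT₀ = 13.3/4.9 = 2.714.
Total gain g = 1 − 1/A = 1 − 1/2.714 = 0.6315.
Known gains sum to 0.448 + 0.126 − 0.0047 = 0.5693.
g_dust = 0.6315 − 0.5693 = 0.06.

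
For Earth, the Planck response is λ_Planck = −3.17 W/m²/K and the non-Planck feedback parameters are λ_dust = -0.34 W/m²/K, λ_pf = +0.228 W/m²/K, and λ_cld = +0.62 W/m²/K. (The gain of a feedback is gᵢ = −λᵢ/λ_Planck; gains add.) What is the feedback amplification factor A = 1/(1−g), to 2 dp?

1.19

Convert to gains: g_dust = -0.34/3.17 = -0.1073; g_pf = 0.228/3.17 = 0.07192; g_cld = 0.62/3.17 = 0.1956.
Total gain g = 0.16022.
A = 1/(1 − 0.16022) = 1.19.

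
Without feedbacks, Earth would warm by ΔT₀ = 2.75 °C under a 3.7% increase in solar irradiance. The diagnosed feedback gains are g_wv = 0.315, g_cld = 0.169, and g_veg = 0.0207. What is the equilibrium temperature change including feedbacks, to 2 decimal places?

Total gain g = 0.315 + 0.169 + 0.0207 = 0.5047.
Amplification A = 1/(1 − 0.5047) = 2.019.
ΔT = 2.75 × 2.019 = 5.55 °C.

5.55 °C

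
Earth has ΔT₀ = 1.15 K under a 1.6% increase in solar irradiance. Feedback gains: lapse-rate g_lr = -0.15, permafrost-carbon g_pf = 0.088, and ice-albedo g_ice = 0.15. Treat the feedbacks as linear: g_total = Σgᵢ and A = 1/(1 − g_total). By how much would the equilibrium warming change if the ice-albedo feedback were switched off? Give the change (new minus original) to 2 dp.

Original: g = 0.088, ΔT = 1.15/(1−0.088) = 1.2610 K.
Without ice-albedo: g' = -0.062, ΔT' = 1.15/(1+0.062) = 1.0829 K.
Change = 1.0829 − 1.2610 = -0.18 K.

-0.18 K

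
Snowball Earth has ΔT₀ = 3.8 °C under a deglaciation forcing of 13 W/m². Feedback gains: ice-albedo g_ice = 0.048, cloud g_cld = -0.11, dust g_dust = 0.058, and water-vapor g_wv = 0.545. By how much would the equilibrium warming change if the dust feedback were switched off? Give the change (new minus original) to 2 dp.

-0.93 °C

Original: g = 0.541, ΔT = 3.8/(1−0.541) = 8.2789 °C.
Without dust: g' = 0.483, ΔT' = 3.8/(1−0.483) = 7.3501 °C.
Change = 7.3501 − 8.2789 = -0.93 °C.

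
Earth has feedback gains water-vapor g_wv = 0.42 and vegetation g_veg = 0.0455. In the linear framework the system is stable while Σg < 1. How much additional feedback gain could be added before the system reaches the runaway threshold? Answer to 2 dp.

Current total gain = 0.42 + 0.0455 = 0.4655.
Margin to runaway = 1 − 0.4655 = 0.53.

0.53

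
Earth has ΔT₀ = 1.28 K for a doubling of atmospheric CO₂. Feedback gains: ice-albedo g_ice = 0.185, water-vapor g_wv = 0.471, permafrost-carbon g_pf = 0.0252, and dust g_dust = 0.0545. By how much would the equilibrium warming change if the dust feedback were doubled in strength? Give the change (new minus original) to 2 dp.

1.26 K

Original: g = 0.7357, ΔT = 1.28/(1−0.7357) = 4.8430 K.
With doubled dust: g' = 0.7902, ΔT' = 1.28/(1−0.7902) = 6.1010 K.
Change = 6.1010 − 4.8430 = 1.26 K.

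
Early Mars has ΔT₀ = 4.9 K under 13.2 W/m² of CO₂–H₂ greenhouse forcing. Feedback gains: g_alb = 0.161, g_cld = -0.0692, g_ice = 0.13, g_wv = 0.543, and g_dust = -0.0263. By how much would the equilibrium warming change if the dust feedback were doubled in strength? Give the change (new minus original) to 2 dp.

Original: g = 0.7385, ΔT = 4.9/(1−0.7385) = 18.7380 K.
With doubled dust: g' = 0.7122, ΔT' = 4.9/(1−0.7122) = 17.0257 K.
Change = 17.0257 − 18.7380 = -1.71 K.

-1.71 K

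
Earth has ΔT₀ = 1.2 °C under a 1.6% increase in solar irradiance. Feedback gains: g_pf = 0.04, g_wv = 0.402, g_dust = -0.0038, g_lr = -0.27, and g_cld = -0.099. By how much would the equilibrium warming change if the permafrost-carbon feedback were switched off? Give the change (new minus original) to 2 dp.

-0.05 °C

Original: g = 0.0692, ΔT = 1.2/(1−0.0692) = 1.2892 °C.
Without permafrost-carbon: g' = 0.0292, ΔT' = 1.2/(1−0.0292) = 1.2361 °C.
Change = 1.2361 − 1.2892 = -0.05 °C.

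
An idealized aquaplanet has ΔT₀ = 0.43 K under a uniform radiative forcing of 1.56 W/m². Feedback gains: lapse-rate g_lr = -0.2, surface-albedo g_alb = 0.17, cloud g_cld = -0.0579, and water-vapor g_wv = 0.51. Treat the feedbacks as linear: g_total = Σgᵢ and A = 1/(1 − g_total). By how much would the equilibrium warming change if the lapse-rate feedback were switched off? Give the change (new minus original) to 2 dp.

Original: g = 0.4221, ΔT = 0.43/(1−0.4221) = 0.7441 K.
Without lapse-rate: g' = 0.6221, ΔT' = 0.43/(1−0.6221) = 1.1379 K.
Change = 1.1379 − 0.7441 = 0.39 K.

0.39 K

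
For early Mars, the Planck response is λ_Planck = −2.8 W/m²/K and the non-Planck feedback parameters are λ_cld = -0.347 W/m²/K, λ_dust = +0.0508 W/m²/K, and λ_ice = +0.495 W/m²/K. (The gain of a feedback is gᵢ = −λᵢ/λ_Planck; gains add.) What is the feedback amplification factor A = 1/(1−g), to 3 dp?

Convert to gains: g_cld = -0.347/2.8 = -0.1239; g_dust = 0.0508/2.8 = 0.01814; g_ice = 0.495/2.8 = 0.1768.
Total gain g = 0.07104.
A = 1/(1 − 0.07104) = 1.076.

1.076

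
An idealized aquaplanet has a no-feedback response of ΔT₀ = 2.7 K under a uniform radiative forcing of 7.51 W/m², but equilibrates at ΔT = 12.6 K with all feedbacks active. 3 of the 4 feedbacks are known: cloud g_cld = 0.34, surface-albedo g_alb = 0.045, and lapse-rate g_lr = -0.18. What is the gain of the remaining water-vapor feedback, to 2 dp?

Amplification A = ΔT/ΔT₀ = 12.6/2.7 = 4.667.
Total gain g = 1 − 1/A = 1 − 1/4.667 = 0.7857.
Known gains sum to 0.34 + 0.045 − 0.18 = 0.205.
g_wv = 0.7857 − 0.205 = 0.58.

0.58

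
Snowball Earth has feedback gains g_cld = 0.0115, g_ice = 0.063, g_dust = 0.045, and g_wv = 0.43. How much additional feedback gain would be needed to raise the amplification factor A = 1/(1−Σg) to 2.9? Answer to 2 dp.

Current total gain = 0.5495.
Target gain for A = 2.9: g* = 1 − 1/2.9 = 0.6552.
Additional gain needed = 0.6552 − 0.5495 = 0.11.

0.11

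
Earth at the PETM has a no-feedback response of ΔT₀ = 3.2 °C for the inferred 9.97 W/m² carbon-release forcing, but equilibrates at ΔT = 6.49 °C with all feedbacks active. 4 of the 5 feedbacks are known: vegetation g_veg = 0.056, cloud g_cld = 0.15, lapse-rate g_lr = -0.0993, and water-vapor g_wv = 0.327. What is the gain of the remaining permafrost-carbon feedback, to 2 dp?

0.07

Amplification A = ΔT/ΔT₀ = 6.49/3.2 = 2.028.
Total gain g = 1 − 1/A = 1 − 1/2.028 = 0.5069.
Known gains sum to 0.056 + 0.15 − 0.0993 + 0.327 = 0.4337.
g_pf = 0.5069 − 0.4337 = 0.07.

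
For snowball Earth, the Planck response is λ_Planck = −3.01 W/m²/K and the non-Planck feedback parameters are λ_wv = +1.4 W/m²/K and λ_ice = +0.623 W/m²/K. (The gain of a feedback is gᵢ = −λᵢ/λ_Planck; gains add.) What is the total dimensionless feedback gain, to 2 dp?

Convert to gains: g_wv = 1.4/3.01 = 0.4651; g_ice = 0.623/3.01 = 0.207.
Total gain g = 0.6721.

0.67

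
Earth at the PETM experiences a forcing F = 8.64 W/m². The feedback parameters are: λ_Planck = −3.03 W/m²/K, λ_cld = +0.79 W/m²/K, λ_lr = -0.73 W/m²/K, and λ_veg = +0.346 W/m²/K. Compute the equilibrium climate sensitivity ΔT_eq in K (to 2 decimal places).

Net feedback parameter λ = (−3.03) + (+0.79) + (-0.73) + (+0.346) = -2.624 W/m²/K.
ΔT = −F/λ = −8.64/(-2.624) = 3.29 K.

3.29 K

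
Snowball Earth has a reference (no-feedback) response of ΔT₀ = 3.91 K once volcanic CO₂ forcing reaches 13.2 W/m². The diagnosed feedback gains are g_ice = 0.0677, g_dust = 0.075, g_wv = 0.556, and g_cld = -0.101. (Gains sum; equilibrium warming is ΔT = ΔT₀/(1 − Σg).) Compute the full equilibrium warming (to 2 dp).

9.72 K

Total gain g = 0.0677 + 0.075 + 0.556 − 0.101 = 0.5977.
Amplification A = 1/(1 − 0.5977) = 2.486.
ΔT = 3.91 × 2.486 = 9.72 K.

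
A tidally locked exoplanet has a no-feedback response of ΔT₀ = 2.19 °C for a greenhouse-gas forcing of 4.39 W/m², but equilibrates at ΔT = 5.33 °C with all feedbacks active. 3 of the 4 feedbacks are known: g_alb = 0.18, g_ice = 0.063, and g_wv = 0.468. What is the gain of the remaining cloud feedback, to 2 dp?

Amplification A = ΔT/ΔT₀ = 5.33/2.19 = 2.434.
Total gain g = 1 − 1/A = 1 − 1/2.434 = 0.5892.
Known gains sum to 0.18 + 0.063 + 0.468 = 0.711.
g_cld = 0.5892 − 0.711 = -0.12.

-0.12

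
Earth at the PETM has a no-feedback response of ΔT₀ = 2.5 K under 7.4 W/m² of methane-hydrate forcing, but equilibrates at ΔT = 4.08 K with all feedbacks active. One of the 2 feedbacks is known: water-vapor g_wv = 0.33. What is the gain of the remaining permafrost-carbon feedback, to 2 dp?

0.06

Amplification A = ΔT/ΔT₀ = 4.08/2.5 = 1.632.
Total gain g = 1 − 1/A = 1 − 1/1.632 = 0.3873.
The known gain is 0.33.
g_pf = 0.3873 − 0.33 = 0.06.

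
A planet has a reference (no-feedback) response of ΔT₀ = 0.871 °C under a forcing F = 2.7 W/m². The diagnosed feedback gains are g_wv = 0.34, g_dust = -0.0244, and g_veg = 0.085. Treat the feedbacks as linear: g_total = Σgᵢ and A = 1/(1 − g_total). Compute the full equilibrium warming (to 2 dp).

Total gain g = 0.34 − 0.0244 + 0.085 = 0.4006.
Amplification A = 1/(1 − 0.4006) = 1.668.
ΔT = 0.871 × 1.668 = 1.45 °C.

1.45 °C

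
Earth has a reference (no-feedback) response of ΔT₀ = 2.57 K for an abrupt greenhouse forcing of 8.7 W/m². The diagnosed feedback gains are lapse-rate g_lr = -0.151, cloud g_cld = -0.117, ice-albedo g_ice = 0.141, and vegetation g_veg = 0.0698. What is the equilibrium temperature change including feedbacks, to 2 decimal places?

Total gain g = -0.151 − 0.117 + 0.141 + 0.0698 = -0.0572.
Amplification A = 1/(1 + 0.0572) = 0.9459.
ΔT = 2.57 × 0.9459 = 2.43 K.

2.43 K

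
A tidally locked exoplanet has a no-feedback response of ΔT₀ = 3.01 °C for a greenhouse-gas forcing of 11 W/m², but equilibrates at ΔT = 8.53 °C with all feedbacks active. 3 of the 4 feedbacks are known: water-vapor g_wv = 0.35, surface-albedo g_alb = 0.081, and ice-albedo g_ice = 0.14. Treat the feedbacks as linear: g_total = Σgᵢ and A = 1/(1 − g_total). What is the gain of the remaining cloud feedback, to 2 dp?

Amplification A = ΔT/ΔT₀ = 8.53/3.01 = 2.834.
Total gain g = 1 − 1/A = 1 − 1/2.834 = 0.6471.
Known gains sum to 0.35 + 0.081 + 0.14 = 0.571.
g_cld = 0.6471 − 0.571 = 0.08.

0.08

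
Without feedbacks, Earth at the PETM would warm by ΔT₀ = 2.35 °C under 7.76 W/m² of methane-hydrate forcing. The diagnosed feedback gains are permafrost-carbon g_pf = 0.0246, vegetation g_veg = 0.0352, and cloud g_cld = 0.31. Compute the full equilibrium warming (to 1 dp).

Total gain g = 0.0246 + 0.0352 + 0.31 = 0.3698.
Amplification A = 1/(1 − 0.3698) = 1.587.
ΔT = 2.35 × 1.587 = 3.7 °C.

3.7 °C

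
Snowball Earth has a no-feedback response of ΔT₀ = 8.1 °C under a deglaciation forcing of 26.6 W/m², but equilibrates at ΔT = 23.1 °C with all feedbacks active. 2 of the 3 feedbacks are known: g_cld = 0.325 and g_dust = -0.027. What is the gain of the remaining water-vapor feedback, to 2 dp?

0.35

Amplification A = ΔT/ΔT₀ = 23.1/8.1 = 2.852.
Total gain g = 1 − 1/A = 1 − 1/2.852 = 0.6494.
Known gains sum to 0.325 − 0.027 = 0.298.
g_wv = 0.6494 − 0.298 = 0.35.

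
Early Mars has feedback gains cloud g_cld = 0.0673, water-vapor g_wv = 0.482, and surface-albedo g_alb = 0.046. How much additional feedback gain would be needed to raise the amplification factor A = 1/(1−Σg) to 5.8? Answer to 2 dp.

0.23

Current total gain = 0.5953.
Target gain for A = 5.8: g* = 1 − 1/5.8 = 0.8276.
Additional gain needed = 0.8276 − 0.5953 = 0.23.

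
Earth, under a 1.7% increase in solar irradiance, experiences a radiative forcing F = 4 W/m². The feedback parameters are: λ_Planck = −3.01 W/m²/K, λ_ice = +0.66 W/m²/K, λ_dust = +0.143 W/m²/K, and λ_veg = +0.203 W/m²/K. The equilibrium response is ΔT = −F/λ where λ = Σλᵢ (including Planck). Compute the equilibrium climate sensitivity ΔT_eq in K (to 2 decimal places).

2.00 K

Net feedback parameter λ = (−3.01) + (+0.66) + (+0.143) + (+0.203) = -2.004 W/m²/K.
ΔT = −F/λ = −4/(-2.004) = 2.00 K.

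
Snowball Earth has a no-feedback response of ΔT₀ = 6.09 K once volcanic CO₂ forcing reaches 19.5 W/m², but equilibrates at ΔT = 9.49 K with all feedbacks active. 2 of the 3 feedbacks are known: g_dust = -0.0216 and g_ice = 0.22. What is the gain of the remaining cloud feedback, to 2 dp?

0.16

Amplification A = ΔT/ΔT₀ = 9.49/6.09 = 1.558.
Total gain g = 1 − 1/A = 1 − 1/1.558 = 0.3582.
Known gains sum to -0.0216 + 0.22 = 0.1984.
g_cld = 0.3582 − 0.1984 = 0.16.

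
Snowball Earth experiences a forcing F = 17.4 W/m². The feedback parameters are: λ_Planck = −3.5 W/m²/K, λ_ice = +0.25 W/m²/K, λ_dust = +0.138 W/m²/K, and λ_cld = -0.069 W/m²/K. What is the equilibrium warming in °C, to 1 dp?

Net feedback parameter λ = (−3.5) + (+0.25) + (+0.138) + (-0.069) = -3.181 W/m²/K.
ΔT = −F/λ = −17.4/(-3.181) = 5.5 °C.

5.5 °C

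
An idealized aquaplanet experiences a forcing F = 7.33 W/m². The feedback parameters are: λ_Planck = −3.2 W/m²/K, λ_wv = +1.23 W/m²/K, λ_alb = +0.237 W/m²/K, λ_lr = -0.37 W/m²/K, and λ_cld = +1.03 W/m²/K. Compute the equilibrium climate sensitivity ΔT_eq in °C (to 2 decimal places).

Net feedback parameter λ = (−3.2) + (+1.23) + (+0.237) + (-0.37) + (+1.03) = -1.073 W/m²/K.
ΔT = −F/λ = −7.33/(-1.073) = 6.83 °C.

6.83 °C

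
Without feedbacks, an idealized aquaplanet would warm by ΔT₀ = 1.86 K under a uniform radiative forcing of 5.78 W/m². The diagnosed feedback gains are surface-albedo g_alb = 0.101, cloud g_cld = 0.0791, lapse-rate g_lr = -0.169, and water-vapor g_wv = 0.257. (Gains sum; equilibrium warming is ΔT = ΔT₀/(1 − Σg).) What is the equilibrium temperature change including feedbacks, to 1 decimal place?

2.5 K

Total gain g = 0.101 + 0.0791 − 0.169 + 0.257 = 0.2681.
Amplification A = 1/(1 − 0.2681) = 1.366.
ΔT = 1.86 × 1.366 = 2.5 K.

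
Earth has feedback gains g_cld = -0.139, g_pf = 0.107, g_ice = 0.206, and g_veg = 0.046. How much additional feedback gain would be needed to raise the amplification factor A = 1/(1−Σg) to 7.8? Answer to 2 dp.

Current total gain = 0.22.
Target gain for A = 7.8: g* = 1 − 1/7.8 = 0.8718.
Additional gain needed = 0.8718 − 0.22 = 0.65.

0.65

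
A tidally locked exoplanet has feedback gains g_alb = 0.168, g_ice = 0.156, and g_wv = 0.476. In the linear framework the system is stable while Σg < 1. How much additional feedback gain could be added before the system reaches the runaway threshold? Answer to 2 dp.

Current total gain = 0.168 + 0.156 + 0.476 = 0.8.
Margin to runaway = 1 − 0.8 = 0.20.

0.20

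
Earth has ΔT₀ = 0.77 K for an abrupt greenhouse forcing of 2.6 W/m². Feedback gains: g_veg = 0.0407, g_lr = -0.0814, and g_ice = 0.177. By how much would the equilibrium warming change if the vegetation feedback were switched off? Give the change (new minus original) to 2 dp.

Original: g = 0.1363, ΔT = 0.77/(1−0.1363) = 0.8915 K.
Without vegetation: g' = 0.0956, ΔT' = 0.77/(1−0.0956) = 0.8514 K.
Change = 0.8514 − 0.8915 = -0.04 K.

-0.04 K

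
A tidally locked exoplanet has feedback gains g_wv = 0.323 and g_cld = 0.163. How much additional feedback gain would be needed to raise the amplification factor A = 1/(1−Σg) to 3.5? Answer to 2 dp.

Current total gain = 0.486.
Target gain for A = 3.5: g* = 1 − 1/3.5 = 0.7143.
Additional gain needed = 0.7143 − 0.486 = 0.23.

0.23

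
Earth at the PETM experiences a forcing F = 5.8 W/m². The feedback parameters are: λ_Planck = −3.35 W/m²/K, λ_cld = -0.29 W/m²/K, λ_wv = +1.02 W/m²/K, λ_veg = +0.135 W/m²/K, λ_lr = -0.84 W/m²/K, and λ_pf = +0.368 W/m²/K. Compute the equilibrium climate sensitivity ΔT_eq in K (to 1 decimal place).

Net feedback parameter λ = (−3.35) + (-0.29) + (+1.02) + (+0.135) + (-0.84) + (+0.368) = -2.957 W/m²/K.
ΔT = −F/λ = −5.8/(-2.957) = 2.0 K.

2.0 K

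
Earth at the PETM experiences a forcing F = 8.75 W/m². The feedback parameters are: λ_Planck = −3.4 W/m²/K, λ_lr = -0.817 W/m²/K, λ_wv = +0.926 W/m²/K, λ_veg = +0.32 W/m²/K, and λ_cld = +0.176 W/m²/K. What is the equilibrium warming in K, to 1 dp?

Net feedback parameter λ = (−3.4) + (-0.817) + (+0.926) + (+0.32) + (+0.176) = -2.795 W/m²/K.
ΔT = −F/λ = −8.75/(-2.795) = 3.1 K.

3.1 K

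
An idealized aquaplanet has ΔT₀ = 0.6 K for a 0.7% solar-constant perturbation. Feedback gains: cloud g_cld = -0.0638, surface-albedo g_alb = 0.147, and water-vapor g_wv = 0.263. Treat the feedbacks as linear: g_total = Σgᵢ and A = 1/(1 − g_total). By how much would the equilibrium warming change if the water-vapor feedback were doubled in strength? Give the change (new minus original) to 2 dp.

0.62 K

Original: g = 0.3462, ΔT = 0.6/(1−0.3462) = 0.9177 K.
With doubled water-vapor: g' = 0.6092, ΔT' = 0.6/(1−0.6092) = 1.5353 K.
Change = 1.5353 − 0.9177 = 0.62 K.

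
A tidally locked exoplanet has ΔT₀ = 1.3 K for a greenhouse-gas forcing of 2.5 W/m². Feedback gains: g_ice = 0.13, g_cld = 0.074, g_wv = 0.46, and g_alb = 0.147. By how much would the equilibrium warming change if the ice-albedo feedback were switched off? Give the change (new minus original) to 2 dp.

-2.80 K

Original: g = 0.811, ΔT = 1.3/(1−0.811) = 6.8783 K.
Without ice-albedo: g' = 0.681, ΔT' = 1.3/(1−0.681) = 4.0752 K.
Change = 4.0752 − 6.8783 = -2.80 K.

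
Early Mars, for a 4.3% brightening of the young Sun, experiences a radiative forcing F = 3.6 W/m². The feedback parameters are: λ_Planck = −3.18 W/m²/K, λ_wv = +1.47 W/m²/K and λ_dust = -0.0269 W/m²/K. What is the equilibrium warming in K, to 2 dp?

2.07 K

Net feedback parameter λ = (−3.18) + (+1.47) + (-0.0269) = -1.7369 W/m²/K.
ΔT = −F/λ = −3.6/(-1.7369) = 2.07 K.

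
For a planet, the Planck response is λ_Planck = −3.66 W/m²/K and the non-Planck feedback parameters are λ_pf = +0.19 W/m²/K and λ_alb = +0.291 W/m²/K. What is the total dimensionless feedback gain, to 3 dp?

0.131

Convert to gains: g_pf = 0.19/3.66 = 0.05191; g_alb = 0.291/3.66 = 0.07951.
Total gain g = 0.13142.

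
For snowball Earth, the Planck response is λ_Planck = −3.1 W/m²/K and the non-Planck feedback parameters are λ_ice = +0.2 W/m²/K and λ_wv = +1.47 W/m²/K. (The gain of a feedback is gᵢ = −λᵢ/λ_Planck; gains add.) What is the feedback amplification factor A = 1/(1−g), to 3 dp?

2.168

Convert to gains: g_ice = 0.2/3.1 = 0.06452; g_wv = 1.47/3.1 = 0.4742.
Total gain g = 0.53872.
A = 1/(1 − 0.53872) = 2.168.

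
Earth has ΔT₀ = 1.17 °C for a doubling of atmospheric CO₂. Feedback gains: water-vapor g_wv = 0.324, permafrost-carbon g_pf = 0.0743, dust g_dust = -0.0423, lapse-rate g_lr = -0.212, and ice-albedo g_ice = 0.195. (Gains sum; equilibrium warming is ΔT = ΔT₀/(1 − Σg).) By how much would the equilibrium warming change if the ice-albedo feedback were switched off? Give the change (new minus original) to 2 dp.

-0.40 °C

Original: g = 0.339, ΔT = 1.17/(1−0.339) = 1.7700 °C.
Without ice-albedo: g' = 0.144, ΔT' = 1.17/(1−0.144) = 1.3668 °C.
Change = 1.3668 − 1.7700 = -0.40 °C.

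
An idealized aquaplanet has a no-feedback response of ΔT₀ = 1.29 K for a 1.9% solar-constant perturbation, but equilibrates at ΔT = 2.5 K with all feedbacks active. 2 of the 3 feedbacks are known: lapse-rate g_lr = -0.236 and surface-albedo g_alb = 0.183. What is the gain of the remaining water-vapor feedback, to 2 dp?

Amplification A = ΔT/ΔT₀ = 2.5/1.29 = 1.938.
Total gain g = 1 − 1/A = 1 − 1/1.938 = 0.484.
Known gains sum to -0.236 + 0.183 = -0.053.
g_wv = 0.484 + 0.053 = 0.54.

0.54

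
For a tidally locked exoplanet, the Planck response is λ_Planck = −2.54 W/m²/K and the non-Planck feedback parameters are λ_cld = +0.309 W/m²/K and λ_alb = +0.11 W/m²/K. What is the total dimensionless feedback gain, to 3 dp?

Convert to gains: g_cld = 0.309/2.54 = 0.1217; g_alb = 0.11/2.54 = 0.04331.
Total gain g = 0.16501.

0.165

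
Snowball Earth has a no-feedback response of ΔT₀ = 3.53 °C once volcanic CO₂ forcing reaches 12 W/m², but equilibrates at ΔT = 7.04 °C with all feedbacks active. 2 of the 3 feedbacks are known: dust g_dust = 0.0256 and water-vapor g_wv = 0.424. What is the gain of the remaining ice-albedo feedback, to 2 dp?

0.05

Amplification A = ΔT/ΔT₀ = 7.04/3.53 = 1.994.
Total gain g = 1 − 1/A = 1 − 1/1.994 = 0.4985.
Known gains sum to 0.0256 + 0.424 = 0.4496.
g_ice = 0.4985 − 0.4496 = 0.05.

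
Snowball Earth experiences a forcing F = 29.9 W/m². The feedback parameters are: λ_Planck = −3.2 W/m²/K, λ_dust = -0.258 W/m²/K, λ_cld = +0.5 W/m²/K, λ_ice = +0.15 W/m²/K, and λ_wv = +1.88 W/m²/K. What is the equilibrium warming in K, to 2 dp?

32.22 K

Net feedback parameter λ = (−3.2) + (-0.258) + (+0.5) + (+0.15) + (+1.88) = -0.928 W/m²/K.
ΔT = −F/λ = −29.9/(-0.928) = 32.22 K.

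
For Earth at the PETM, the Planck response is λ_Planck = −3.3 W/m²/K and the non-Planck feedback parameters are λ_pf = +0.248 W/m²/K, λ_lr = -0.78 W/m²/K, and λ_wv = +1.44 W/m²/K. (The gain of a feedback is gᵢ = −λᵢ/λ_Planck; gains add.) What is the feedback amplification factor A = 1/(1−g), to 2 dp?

Convert to gains: g_pf = 0.248/3.3 = 0.07515; g_lr = -0.78/3.3 = -0.2364; g_wv = 1.44/3.3 = 0.4364.
Total gain g = 0.27515.
A = 1/(1 − 0.27515) = 1.38.

1.38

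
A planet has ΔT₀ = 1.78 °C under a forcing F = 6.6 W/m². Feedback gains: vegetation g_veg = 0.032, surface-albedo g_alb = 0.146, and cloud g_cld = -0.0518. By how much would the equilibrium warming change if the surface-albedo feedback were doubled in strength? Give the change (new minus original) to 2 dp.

0.41 °C

Original: g = 0.1262, ΔT = 1.78/(1−0.1262) = 2.0371 °C.
With doubled surface-albedo: g' = 0.2722, ΔT' = 1.78/(1−0.2722) = 2.4457 °C.
Change = 2.4457 − 2.0371 = 0.41 °C.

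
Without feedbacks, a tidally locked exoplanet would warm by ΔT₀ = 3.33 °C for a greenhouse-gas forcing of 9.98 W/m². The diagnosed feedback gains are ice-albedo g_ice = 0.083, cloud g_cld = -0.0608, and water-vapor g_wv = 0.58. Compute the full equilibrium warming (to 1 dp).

8.4 °C

Total gain g = 0.083 − 0.0608 + 0.58 = 0.6022.
Amplification A = 1/(1 − 0.6022) = 2.514.
ΔT = 3.33 × 2.514 = 8.4 °C.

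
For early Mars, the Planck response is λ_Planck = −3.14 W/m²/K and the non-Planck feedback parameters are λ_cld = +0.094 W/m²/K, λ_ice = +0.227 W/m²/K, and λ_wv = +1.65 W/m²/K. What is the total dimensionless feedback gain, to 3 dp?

Convert to gains: g_cld = 0.094/3.14 = 0.02994; g_ice = 0.227/3.14 = 0.07229; g_wv = 1.65/3.14 = 0.5255.
Total gain g = 0.62773.

0.628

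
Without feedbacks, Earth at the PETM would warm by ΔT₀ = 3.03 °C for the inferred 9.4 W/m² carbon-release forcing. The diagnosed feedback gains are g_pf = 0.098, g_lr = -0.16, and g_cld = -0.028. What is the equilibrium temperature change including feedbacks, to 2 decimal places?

Total gain g = 0.098 − 0.16 − 0.028 = -0.09.
Amplification A = 1/(1 + 0.09) = 0.9174.
ΔT = 3.03 × 0.9174 = 2.78 °C.

2.78 °C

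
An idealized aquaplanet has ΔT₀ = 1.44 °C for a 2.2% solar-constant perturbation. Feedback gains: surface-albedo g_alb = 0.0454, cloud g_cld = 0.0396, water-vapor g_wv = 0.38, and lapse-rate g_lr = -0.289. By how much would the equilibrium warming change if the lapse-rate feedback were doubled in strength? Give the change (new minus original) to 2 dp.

Original: g = 0.176, ΔT = 1.44/(1−0.176) = 1.7476 °C.
With doubled lapse-rate: g' = -0.113, ΔT' = 1.44/(1+0.113) = 1.2938 °C.
Change = 1.2938 − 1.7476 = -0.45 °C.

-0.45 °C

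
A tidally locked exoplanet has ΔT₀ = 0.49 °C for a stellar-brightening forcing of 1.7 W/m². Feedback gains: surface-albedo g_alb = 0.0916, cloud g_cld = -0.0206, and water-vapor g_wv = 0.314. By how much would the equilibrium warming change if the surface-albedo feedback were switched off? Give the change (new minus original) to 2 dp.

Original: g = 0.385, ΔT = 0.49/(1−0.385) = 0.7967 °C.
Without surface-albedo: g' = 0.2934, ΔT' = 0.49/(1−0.2934) = 0.6935 °C.
Change = 0.6935 − 0.7967 = -0.10 °C.

-0.10 °C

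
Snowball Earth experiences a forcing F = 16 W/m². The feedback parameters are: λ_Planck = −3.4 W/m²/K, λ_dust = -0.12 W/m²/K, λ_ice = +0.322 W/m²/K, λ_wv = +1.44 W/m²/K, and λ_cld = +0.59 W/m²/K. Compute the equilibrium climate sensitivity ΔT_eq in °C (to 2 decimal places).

13.70 °C

Net feedback parameter λ = (−3.4) + (-0.12) + (+0.322) + (+1.44) + (+0.59) = -1.168 W/m²/K.
ΔT = −F/λ = −16/(-1.168) = 13.70 °C.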